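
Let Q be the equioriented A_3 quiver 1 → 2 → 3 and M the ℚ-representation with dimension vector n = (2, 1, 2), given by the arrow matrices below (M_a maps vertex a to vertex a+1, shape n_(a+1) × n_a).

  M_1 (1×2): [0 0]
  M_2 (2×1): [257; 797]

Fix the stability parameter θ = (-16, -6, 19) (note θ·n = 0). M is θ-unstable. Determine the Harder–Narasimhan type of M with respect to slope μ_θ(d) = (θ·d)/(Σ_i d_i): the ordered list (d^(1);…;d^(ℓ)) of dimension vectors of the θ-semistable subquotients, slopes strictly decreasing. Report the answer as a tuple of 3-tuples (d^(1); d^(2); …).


Via rank(M_{q-1}∘⋯∘M_p): M ≅ I[1,1]^2, I[2,3], I[3,3].
μ_θ-semistable layers: μ^(1)=19; μ^(2)=-6; μ^(3)=-16

((0, 0, 2); (0, 1, 0); (2, 0, 0))


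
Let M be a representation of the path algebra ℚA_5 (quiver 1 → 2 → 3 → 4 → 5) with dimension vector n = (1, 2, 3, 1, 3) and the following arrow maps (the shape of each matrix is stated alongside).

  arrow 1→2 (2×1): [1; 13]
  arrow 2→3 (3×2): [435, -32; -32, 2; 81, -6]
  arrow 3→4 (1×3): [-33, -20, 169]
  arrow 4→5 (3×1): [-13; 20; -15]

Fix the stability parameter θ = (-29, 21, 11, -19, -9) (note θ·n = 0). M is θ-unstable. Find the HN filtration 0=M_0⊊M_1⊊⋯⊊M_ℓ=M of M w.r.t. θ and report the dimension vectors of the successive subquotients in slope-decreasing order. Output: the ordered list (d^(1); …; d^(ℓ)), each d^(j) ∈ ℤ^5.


Barcode: M ≅ I[1,3], I[2,5], I[3,3], I[5,5]^2. HN layers by μ_θ (5 steps, strictly decreasing):
  μ^(1)=16; μ^(2)=11; μ^(3)=1; μ^(4)=-9; μ^(5)=-29

((0, 1, 1, 0, 0); (0, 0, 1, 0, 0); (0, 1, 1, 1, 1); (0, 0, 0, 0, 2); (1, 0, 0, 0, 0))


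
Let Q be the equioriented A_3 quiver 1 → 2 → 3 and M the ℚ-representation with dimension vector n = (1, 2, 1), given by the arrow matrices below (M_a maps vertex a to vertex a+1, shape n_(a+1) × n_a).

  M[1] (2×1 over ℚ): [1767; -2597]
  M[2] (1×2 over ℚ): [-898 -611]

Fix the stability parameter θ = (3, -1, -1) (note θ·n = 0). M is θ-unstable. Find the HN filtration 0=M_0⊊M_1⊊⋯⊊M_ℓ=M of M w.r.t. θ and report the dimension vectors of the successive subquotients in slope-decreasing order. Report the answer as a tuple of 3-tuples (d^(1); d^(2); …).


Interval decomposition of M: I[1,3], I[2,2].
HN type (ℓ=2): μ^(1)=1/3; μ^(2)=-1

((1, 1, 1); (0, 1, 0))


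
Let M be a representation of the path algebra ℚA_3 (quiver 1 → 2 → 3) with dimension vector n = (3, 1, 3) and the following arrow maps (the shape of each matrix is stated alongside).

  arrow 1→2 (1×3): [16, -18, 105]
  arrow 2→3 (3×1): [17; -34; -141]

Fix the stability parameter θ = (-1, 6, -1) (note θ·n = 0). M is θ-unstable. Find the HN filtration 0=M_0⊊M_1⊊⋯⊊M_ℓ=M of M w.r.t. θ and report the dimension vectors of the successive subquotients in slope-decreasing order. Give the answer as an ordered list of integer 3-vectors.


Interval decomposition of M: I[1,1]^2, I[1,3], I[3,3]^2.
HN type (ℓ=2): μ^(1)=5/2; μ^(2)=-1

((0, 1, 1); (3, 0, 2))


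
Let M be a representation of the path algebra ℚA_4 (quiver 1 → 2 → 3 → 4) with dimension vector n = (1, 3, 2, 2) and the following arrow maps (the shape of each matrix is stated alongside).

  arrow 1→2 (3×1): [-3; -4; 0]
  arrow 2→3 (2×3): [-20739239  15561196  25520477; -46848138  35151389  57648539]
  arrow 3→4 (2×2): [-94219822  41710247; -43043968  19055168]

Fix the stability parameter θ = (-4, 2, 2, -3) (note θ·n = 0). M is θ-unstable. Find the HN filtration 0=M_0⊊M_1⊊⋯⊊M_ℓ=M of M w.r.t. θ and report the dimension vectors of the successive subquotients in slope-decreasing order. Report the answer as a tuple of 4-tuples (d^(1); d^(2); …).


Interval decomposition of M: I[1,3], I[2,2], I[2,4], I[4,4].
HN type (ℓ=4): μ^(1)=2; μ^(2)=1/3; μ^(3)=-3; μ^(4)=-4

((0, 2, 1, 0); (0, 1, 1, 1); (0, 0, 0, 1); (1, 0, 0, 0))


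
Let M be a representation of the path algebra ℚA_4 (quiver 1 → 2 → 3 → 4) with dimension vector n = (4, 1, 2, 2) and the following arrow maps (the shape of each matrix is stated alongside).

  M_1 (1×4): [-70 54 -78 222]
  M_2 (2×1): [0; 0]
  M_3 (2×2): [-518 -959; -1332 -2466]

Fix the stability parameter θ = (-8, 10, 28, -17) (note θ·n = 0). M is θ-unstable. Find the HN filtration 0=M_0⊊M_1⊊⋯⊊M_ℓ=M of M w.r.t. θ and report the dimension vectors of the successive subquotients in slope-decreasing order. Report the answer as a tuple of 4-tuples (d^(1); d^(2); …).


Via rank(M_{q-1}∘⋯∘M_p): M ≅ I[1,1]^3, I[1,2], I[3,3], I[3,4], I[4,4].
μ_θ-semistable layers: μ^(1)=28; μ^(2)=10; μ^(3)=11/2; μ^(4)=-8; μ^(5)=-17

((0, 0, 1, 0); (0, 1, 0, 0); (0, 0, 1, 1); (4, 0, 0, 0); (0, 0, 0, 1))


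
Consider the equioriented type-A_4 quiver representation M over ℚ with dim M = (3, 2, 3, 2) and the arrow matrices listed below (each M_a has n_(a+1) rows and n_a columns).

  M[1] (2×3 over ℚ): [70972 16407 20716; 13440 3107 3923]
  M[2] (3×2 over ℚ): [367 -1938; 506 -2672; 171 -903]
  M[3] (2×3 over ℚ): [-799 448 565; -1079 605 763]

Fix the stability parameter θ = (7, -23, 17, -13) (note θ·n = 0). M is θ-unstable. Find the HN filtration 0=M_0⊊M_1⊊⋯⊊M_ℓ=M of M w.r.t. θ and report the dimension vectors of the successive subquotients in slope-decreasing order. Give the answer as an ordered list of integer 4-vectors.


Barcode: M ≅ I[1,1], I[1,3], I[1,4], I[3,4]. HN layers by μ_θ (4 steps, strictly decreasing):
  μ^(1)=17; μ^(2)=7; μ^(3)=2; μ^(4)=-8

((0, 0, 1, 0); (1, 0, 0, 0); (0, 0, 2, 2); (2, 2, 0, 0))


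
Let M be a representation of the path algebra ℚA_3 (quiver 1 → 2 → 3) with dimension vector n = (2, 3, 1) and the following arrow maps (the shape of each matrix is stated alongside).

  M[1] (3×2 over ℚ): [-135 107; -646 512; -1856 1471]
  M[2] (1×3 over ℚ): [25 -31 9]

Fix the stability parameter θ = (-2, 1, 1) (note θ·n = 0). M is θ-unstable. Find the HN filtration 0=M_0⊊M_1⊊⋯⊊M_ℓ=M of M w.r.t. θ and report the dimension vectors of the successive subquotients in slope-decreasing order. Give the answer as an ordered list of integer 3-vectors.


Interval decomposition of M: I[1,2], I[1,3], I[2,2].
HN type (ℓ=2): μ^(1)=1; μ^(2)=-2

((0, 3, 1); (2, 0, 0))


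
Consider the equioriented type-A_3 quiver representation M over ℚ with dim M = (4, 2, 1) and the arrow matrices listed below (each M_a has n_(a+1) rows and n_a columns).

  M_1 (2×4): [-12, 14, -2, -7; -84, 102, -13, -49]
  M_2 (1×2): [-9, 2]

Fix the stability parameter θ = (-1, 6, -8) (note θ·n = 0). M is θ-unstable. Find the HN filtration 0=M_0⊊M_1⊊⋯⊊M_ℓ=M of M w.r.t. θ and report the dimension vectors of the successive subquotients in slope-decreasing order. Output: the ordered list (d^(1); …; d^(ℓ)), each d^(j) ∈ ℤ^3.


Interval decomposition of M: I[1,1]^2, I[1,2], I[1,3].
HN type (ℓ=2): μ^(1)=6; μ^(2)=-1

((0, 1, 0); (4, 1, 1))


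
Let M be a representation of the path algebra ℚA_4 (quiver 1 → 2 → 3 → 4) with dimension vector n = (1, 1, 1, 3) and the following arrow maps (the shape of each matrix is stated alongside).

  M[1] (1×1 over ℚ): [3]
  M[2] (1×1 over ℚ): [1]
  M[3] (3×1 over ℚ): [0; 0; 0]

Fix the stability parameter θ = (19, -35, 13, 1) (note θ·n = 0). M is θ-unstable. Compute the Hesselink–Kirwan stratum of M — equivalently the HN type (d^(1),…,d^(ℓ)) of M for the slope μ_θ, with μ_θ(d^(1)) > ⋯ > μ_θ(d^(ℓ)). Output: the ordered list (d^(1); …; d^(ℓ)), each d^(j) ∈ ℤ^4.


Barcode: M ≅ I[1,3], I[4,4]^3. HN layers by μ_θ (3 steps, strictly decreasing):
  μ^(1)=13; μ^(2)=1; μ^(3)=-8

((0, 0, 1, 0); (0, 0, 0, 3); (1, 1, 0, 0))


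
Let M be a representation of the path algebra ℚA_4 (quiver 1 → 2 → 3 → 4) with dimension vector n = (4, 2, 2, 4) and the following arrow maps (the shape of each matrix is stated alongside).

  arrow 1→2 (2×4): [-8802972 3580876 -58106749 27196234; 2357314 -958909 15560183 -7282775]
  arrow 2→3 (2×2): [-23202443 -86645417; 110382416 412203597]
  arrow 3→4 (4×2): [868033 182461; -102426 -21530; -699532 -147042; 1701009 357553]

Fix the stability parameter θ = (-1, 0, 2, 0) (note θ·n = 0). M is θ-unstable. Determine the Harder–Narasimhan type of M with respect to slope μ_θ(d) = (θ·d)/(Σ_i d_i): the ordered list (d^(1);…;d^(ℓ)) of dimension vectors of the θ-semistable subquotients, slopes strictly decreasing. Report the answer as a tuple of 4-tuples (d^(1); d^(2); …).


Barcode: M ≅ I[1,1]^2, I[1,4]^2, I[4,4]^2. HN layers by μ_θ (3 steps, strictly decreasing):
  μ^(1)=1; μ^(2)=0; μ^(3)=-1

((0, 0, 2, 2); (0, 2, 0, 2); (4, 0, 0, 0))


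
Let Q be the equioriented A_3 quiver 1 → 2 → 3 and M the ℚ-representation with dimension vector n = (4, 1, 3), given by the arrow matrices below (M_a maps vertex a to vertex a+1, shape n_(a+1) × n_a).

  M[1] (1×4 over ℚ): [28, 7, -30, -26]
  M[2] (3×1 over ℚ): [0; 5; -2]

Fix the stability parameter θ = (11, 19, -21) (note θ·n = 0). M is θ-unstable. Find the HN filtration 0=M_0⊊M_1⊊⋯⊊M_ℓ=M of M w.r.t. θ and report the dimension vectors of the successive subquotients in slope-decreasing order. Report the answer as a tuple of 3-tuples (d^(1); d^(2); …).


Barcode: M ≅ I[1,1]^3, I[1,3], I[3,3]^2. HN layers by μ_θ (3 steps, strictly decreasing):
  μ^(1)=11; μ^(2)=3; μ^(3)=-21

((3, 0, 0); (1, 1, 1); (0, 0, 2))


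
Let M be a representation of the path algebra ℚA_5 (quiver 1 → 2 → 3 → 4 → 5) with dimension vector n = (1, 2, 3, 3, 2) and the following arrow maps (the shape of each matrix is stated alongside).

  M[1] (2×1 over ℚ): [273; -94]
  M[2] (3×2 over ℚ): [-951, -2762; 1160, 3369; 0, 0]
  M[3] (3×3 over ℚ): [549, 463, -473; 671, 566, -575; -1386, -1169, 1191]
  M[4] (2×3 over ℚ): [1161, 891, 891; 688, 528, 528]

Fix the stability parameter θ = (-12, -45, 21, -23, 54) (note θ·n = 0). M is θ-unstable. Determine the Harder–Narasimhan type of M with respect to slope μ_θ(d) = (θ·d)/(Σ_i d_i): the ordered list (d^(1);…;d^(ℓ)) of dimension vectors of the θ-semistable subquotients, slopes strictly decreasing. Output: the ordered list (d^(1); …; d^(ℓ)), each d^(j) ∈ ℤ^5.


Via rank(M_{q-1}∘⋯∘M_p): M ≅ I[1,4], I[2,5], I[3,4], I[5,5].
μ_θ-semistable layers: μ^(1)=54; μ^(2)=-1; μ^(3)=-57/2; μ^(4)=-45

((0, 0, 0, 0, 2); (0, 0, 3, 3, 0); (1, 1, 0, 0, 0); (0, 1, 0, 0, 0))


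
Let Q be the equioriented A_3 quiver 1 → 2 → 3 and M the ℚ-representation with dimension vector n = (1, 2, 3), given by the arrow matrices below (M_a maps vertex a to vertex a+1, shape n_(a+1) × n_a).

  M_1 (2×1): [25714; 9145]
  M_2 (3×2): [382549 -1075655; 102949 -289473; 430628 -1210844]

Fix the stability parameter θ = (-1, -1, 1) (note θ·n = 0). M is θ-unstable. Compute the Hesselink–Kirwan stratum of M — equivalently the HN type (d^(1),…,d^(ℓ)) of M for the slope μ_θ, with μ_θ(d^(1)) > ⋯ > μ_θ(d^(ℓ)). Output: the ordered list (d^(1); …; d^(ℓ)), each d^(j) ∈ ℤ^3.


Barcode: M ≅ I[1,3], I[2,3], I[3,3]. HN layers by μ_θ (2 steps, strictly decreasing):
  μ^(1)=1; μ^(2)=-1

((0, 0, 3); (1, 2, 0))


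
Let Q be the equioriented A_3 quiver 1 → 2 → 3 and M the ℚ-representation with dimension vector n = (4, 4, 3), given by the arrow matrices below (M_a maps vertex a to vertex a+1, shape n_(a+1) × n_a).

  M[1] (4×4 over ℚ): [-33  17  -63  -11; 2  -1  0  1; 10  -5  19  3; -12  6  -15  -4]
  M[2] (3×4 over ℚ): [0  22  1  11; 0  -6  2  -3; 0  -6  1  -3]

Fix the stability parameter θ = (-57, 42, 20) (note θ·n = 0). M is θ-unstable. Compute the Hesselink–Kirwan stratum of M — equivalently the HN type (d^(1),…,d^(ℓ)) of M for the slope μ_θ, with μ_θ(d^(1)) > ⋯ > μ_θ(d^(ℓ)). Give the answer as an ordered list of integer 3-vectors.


Via rank(M_{q-1}∘⋯∘M_p): M ≅ I[1,2]^2, I[1,3]^2, I[3,3].
μ_θ-semistable layers: μ^(1)=42; μ^(2)=31; μ^(3)=20; μ^(4)=-57

((0, 2, 0); (0, 2, 2); (0, 0, 1); (4, 0, 0))


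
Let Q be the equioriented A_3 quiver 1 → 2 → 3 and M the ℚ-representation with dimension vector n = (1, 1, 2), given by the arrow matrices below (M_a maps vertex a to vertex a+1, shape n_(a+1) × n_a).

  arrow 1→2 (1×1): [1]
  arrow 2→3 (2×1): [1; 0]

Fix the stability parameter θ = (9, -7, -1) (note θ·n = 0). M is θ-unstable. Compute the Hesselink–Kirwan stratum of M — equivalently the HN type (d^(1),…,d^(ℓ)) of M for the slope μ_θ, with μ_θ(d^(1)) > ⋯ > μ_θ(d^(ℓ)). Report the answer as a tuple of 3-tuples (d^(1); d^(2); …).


Interval decomposition of M: I[1,3], I[3,3].
HN type (ℓ=2): μ^(1)=1/3; μ^(2)=-1

((1, 1, 1); (0, 0, 1))


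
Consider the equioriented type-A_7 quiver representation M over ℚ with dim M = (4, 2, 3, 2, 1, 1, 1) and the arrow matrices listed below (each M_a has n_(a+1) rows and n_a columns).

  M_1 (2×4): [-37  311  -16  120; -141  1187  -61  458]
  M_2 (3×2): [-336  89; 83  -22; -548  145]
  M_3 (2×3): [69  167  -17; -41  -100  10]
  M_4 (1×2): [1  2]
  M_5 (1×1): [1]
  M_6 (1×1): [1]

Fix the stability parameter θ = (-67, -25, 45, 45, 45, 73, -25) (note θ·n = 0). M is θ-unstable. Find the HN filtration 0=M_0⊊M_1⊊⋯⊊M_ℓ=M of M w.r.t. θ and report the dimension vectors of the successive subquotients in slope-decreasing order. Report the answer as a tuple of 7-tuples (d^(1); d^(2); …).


Interval decomposition of M: I[1,1]^2, I[1,4], I[1,7], I[3,3].
HN type (ℓ=4): μ^(1)=45; μ^(2)=183/5; μ^(3)=-25; μ^(4)=-67

((0, 0, 2, 1, 0, 0, 0); (0, 0, 1, 1, 1, 1, 1); (0, 2, 0, 0, 0, 0, 0); (4, 0, 0, 0, 0, 0, 0))


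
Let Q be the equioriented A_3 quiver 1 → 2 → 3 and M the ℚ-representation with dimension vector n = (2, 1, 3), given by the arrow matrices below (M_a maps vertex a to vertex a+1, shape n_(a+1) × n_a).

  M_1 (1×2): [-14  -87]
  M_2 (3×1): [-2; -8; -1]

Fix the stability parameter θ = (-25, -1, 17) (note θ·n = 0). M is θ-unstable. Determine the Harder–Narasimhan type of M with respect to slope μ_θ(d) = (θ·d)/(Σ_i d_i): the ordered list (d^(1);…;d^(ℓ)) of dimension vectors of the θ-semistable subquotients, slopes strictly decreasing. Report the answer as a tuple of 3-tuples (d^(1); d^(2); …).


Barcode: M ≅ I[1,1], I[1,3], I[3,3]^2. HN layers by μ_θ (3 steps, strictly decreasing):
  μ^(1)=17; μ^(2)=-1; μ^(3)=-25

((0, 0, 3); (0, 1, 0); (2, 0, 0))


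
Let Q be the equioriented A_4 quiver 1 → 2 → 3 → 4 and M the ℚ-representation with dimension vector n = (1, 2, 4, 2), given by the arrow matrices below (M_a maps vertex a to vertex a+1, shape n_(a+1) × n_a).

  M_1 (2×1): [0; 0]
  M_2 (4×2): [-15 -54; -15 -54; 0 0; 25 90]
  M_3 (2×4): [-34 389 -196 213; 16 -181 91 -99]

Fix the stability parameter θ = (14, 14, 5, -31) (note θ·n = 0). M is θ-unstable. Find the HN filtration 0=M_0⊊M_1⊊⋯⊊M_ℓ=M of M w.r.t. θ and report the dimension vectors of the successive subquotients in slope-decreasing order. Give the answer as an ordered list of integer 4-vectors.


Barcode: M ≅ I[1,1], I[2,2], I[2,3], I[3,3], I[3,4]^2. HN layers by μ_θ (4 steps, strictly decreasing):
  μ^(1)=14; μ^(2)=19/2; μ^(3)=5; μ^(4)=-13

((1, 1, 0, 0); (0, 1, 1, 0); (0, 0, 1, 0); (0, 0, 2, 2))


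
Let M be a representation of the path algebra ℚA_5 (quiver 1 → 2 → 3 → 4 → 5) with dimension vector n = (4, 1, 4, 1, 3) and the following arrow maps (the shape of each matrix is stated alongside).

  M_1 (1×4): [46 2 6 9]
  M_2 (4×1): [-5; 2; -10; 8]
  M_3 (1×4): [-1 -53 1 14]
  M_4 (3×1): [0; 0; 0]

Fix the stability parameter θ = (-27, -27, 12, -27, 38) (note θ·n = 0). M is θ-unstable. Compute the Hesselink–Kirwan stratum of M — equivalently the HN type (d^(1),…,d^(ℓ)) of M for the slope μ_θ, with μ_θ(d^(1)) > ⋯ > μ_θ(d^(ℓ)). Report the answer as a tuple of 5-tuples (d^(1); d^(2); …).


Via rank(M_{q-1}∘⋯∘M_p): M ≅ I[1,1]^3, I[1,4], I[3,3]^3, I[5,5]^3.
μ_θ-semistable layers: μ^(1)=38; μ^(2)=12; μ^(3)=-15/2; μ^(4)=-27

((0, 0, 0, 0, 3); (0, 0, 3, 0, 0); (0, 0, 1, 1, 0); (4, 1, 0, 0, 0))


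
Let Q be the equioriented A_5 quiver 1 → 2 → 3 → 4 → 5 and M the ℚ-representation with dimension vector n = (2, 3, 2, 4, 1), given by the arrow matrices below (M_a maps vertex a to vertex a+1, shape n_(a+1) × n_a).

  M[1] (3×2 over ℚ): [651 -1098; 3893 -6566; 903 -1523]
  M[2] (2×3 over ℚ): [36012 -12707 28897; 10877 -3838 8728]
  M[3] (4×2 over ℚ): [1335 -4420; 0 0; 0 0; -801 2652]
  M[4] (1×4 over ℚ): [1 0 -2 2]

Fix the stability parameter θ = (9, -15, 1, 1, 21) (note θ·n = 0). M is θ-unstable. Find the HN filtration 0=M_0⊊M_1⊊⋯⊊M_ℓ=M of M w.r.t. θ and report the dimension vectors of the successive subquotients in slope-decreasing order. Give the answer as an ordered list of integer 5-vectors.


Via rank(M_{q-1}∘⋯∘M_p): M ≅ I[1,3], I[1,5], I[2,2], I[4,4]^3.
μ_θ-semistable layers: μ^(1)=21; μ^(2)=1; μ^(3)=-3; μ^(4)=-15

((0, 0, 0, 0, 1); (0, 0, 2, 4, 0); (2, 2, 0, 0, 0); (0, 1, 0, 0, 0))


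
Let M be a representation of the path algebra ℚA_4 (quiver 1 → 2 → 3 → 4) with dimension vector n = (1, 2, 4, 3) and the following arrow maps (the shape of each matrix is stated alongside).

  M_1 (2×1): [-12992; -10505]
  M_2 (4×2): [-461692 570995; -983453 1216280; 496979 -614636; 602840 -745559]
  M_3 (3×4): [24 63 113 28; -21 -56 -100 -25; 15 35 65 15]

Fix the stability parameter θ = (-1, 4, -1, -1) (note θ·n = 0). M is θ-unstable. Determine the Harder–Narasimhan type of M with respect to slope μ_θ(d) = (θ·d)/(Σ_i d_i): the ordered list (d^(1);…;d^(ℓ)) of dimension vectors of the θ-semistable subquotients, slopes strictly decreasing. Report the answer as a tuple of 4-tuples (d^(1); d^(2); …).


Barcode: M ≅ I[1,3], I[2,3], I[3,4]^2, I[4,4]. HN layers by μ_θ (2 steps, strictly decreasing):
  μ^(1)=3/2; μ^(2)=-1

((0, 2, 2, 0); (1, 0, 2, 3))


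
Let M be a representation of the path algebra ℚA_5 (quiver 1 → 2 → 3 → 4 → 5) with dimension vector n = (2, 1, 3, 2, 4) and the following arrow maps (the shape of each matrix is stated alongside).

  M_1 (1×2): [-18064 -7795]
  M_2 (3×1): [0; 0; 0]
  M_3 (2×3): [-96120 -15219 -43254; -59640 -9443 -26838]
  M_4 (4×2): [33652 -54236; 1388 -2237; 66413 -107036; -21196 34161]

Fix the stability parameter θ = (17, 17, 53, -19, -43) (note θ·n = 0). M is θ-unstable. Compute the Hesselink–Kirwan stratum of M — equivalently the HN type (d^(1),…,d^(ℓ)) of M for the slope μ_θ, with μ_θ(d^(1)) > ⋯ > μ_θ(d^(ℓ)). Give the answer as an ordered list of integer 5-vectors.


Via rank(M_{q-1}∘⋯∘M_p): M ≅ I[1,1], I[1,2], I[3,3]^2, I[3,5], I[4,5], I[5,5]^2.
μ_θ-semistable layers: μ^(1)=53; μ^(2)=17; μ^(3)=-3; μ^(4)=-31; μ^(5)=-43

((0, 0, 2, 0, 0); (2, 1, 0, 0, 0); (0, 0, 1, 1, 1); (0, 0, 0, 1, 1); (0, 0, 0, 0, 2))


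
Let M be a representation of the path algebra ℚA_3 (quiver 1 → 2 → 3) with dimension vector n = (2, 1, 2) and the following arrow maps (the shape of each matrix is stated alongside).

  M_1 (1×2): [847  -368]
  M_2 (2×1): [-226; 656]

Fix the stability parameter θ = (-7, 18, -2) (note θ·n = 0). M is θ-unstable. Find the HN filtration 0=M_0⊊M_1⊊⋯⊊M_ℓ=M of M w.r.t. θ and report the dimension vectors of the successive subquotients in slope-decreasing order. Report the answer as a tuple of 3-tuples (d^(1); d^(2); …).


Interval decomposition of M: I[1,1], I[1,3], I[3,3].
HN type (ℓ=3): μ^(1)=8; μ^(2)=-2; μ^(3)=-7

((0, 1, 1); (0, 0, 1); (2, 0, 0))


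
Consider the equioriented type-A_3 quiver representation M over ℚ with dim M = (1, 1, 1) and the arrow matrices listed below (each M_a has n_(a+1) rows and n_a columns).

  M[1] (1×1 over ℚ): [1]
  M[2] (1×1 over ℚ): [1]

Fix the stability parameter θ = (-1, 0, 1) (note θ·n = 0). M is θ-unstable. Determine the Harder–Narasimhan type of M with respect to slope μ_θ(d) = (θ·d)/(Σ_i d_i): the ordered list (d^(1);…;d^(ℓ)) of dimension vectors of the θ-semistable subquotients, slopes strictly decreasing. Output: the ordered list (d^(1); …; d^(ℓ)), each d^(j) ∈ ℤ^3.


Via rank(M_{q-1}∘⋯∘M_p): M ≅ I[1,3].
μ_θ-semistable layers: μ^(1)=1; μ^(2)=0; μ^(3)=-1

((0, 0, 1); (0, 1, 0); (1, 0, 0))


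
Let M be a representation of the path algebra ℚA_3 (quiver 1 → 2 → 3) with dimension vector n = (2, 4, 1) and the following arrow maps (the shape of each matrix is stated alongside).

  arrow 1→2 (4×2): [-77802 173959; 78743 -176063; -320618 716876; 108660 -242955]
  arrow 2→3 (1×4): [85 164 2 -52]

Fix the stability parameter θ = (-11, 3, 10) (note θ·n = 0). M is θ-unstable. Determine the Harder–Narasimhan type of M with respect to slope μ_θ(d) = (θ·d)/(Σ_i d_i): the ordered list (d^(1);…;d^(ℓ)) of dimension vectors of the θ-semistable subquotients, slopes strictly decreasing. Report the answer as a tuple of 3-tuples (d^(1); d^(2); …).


Interval decomposition of M: I[1,2], I[1,3], I[2,2]^2.
HN type (ℓ=3): μ^(1)=10; μ^(2)=3; μ^(3)=-11

((0, 0, 1); (0, 4, 0); (2, 0, 0))


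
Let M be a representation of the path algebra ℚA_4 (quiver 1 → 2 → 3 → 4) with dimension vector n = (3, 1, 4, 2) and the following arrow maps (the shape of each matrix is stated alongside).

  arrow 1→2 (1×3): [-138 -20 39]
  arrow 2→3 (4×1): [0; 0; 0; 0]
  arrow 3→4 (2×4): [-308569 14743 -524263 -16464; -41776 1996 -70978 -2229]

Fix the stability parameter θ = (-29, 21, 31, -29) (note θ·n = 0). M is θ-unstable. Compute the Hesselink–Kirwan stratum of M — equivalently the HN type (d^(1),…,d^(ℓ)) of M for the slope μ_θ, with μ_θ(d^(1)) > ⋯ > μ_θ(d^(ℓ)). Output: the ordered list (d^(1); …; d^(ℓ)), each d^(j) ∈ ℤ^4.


Interval decomposition of M: I[1,1]^2, I[1,2], I[3,3]^2, I[3,4]^2.
HN type (ℓ=4): μ^(1)=31; μ^(2)=21; μ^(3)=1; μ^(4)=-29

((0, 0, 2, 0); (0, 1, 0, 0); (0, 0, 2, 2); (3, 0, 0, 0))


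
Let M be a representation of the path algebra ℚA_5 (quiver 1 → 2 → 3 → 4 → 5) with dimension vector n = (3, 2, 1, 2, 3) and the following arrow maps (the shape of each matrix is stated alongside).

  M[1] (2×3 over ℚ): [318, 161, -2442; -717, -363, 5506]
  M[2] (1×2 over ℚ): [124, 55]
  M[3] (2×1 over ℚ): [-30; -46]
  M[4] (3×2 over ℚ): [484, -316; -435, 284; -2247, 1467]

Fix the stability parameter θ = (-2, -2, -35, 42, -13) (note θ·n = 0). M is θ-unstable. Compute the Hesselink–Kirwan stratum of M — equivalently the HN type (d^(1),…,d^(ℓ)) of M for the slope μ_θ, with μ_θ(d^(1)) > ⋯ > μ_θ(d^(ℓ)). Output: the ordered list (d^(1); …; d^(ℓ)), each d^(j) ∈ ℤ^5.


Via rank(M_{q-1}∘⋯∘M_p): M ≅ I[1,1], I[1,2], I[1,5], I[4,5], I[5,5].
μ_θ-semistable layers: μ^(1)=29/2; μ^(2)=-2; μ^(3)=-13

((0, 0, 0, 2, 2); (2, 1, 0, 0, 0); (1, 1, 1, 0, 1))


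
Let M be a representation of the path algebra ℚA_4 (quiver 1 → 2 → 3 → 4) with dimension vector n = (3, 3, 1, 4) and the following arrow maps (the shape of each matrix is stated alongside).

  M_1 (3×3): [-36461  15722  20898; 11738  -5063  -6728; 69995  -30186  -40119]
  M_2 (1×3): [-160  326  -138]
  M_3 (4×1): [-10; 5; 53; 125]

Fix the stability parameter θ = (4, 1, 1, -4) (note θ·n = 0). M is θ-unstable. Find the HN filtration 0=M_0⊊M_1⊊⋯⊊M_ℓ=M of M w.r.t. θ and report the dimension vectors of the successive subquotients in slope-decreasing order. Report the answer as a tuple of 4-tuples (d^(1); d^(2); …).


Barcode: M ≅ I[1,2]^2, I[1,4], I[4,4]^3. HN layers by μ_θ (3 steps, strictly decreasing):
  μ^(1)=5/2; μ^(2)=1/2; μ^(3)=-4

((2, 2, 0, 0); (1, 1, 1, 1); (0, 0, 0, 3))


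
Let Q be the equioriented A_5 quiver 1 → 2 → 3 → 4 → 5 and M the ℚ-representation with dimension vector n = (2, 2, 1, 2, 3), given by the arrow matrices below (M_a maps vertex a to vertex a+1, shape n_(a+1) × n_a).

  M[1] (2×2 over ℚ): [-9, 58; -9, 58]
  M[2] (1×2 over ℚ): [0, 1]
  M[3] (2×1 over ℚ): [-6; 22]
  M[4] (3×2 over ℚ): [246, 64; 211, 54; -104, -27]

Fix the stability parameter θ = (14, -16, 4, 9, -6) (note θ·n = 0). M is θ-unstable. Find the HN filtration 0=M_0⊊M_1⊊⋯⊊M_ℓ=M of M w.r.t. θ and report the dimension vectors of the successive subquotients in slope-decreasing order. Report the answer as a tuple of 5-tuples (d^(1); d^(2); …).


Interval decomposition of M: I[1,1], I[1,5], I[2,2], I[4,5], I[5,5].
HN type (ℓ=6): μ^(1)=14; μ^(2)=7/3; μ^(3)=3/2; μ^(4)=-1; μ^(5)=-6; μ^(6)=-16

((1, 0, 0, 0, 0); (0, 0, 1, 1, 1); (0, 0, 0, 1, 1); (1, 1, 0, 0, 0); (0, 0, 0, 0, 1); (0, 1, 0, 0, 0))


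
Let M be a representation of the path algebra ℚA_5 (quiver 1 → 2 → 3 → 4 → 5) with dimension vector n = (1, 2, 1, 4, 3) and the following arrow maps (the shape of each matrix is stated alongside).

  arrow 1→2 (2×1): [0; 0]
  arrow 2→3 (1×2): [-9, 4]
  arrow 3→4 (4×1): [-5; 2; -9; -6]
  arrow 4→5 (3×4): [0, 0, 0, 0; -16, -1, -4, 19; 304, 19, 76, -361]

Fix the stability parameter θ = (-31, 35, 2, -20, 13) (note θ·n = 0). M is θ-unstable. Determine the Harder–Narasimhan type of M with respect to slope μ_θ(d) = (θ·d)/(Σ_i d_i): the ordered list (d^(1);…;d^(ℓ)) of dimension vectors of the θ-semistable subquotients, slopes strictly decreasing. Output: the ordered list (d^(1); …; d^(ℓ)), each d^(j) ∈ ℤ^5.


Interval decomposition of M: I[1,1], I[2,2], I[2,4], I[4,4]^2, I[4,5], I[5,5]^2.
HN type (ℓ=5): μ^(1)=35; μ^(2)=13; μ^(3)=17/3; μ^(4)=-20; μ^(5)=-31

((0, 1, 0, 0, 0); (0, 0, 0, 0, 3); (0, 1, 1, 1, 0); (0, 0, 0, 3, 0); (1, 0, 0, 0, 0))


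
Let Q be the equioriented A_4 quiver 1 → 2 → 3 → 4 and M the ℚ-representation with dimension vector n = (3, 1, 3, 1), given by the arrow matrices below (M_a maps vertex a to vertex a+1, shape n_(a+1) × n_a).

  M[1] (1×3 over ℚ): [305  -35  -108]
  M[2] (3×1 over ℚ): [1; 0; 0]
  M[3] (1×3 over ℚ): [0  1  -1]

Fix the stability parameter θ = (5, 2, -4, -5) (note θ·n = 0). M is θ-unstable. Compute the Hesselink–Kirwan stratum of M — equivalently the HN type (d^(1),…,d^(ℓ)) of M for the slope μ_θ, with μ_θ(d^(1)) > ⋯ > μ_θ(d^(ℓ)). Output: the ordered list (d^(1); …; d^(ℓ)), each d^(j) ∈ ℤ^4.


Interval decomposition of M: I[1,1]^2, I[1,3], I[3,3], I[3,4].
HN type (ℓ=4): μ^(1)=5; μ^(2)=1; μ^(3)=-4; μ^(4)=-9/2

((2, 0, 0, 0); (1, 1, 1, 0); (0, 0, 1, 0); (0, 0, 1, 1))


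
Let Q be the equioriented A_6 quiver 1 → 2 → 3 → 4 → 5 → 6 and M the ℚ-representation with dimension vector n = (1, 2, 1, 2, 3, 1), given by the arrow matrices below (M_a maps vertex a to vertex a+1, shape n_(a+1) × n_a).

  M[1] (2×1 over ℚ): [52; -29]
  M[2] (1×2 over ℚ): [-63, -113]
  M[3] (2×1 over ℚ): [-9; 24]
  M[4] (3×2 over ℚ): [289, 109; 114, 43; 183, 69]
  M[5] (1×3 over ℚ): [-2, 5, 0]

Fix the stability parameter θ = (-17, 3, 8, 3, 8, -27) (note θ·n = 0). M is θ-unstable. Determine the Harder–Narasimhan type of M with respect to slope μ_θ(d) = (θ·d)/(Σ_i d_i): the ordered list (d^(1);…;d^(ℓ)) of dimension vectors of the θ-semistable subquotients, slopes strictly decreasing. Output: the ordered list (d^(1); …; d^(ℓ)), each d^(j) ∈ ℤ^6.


Barcode: M ≅ I[1,5], I[2,2], I[4,6], I[5,5]. HN layers by μ_θ (5 steps, strictly decreasing):
  μ^(1)=8; μ^(2)=11/2; μ^(3)=3; μ^(4)=-16/3; μ^(5)=-17

((0, 0, 0, 0, 2, 0); (0, 0, 1, 1, 0, 0); (0, 2, 0, 0, 0, 0); (0, 0, 0, 1, 1, 1); (1, 0, 0, 0, 0, 0))


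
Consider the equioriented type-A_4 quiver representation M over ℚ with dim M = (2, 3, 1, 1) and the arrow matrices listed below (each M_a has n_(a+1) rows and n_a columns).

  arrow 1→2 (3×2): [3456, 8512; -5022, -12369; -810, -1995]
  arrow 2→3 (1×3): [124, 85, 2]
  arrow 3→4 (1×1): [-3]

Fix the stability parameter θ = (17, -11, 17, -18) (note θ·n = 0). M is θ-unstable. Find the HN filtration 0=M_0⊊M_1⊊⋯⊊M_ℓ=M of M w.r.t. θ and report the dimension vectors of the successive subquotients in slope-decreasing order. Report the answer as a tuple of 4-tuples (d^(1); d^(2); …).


Interval decomposition of M: I[1,1], I[1,4], I[2,2]^2.
HN type (ℓ=3): μ^(1)=17; μ^(2)=5/4; μ^(3)=-11

((1, 0, 0, 0); (1, 1, 1, 1); (0, 2, 0, 0))


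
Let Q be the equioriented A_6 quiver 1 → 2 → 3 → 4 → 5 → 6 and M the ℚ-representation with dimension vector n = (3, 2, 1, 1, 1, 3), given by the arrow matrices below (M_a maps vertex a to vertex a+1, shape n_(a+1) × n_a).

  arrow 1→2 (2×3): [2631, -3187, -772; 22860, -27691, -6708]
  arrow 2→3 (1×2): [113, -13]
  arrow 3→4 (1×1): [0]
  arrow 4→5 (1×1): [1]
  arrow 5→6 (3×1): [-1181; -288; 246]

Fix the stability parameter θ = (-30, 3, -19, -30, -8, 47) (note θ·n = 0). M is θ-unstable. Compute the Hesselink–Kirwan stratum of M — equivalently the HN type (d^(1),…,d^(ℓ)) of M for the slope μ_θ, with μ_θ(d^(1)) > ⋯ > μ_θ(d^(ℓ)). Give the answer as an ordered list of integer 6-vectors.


Barcode: M ≅ I[1,1], I[1,2], I[1,3], I[4,6], I[6,6]^2. HN layers by μ_θ (4 steps, strictly decreasing):
  μ^(1)=47; μ^(2)=3; μ^(3)=-8; μ^(4)=-30

((0, 0, 0, 0, 0, 3); (0, 1, 0, 0, 0, 0); (0, 1, 1, 0, 1, 0); (3, 0, 0, 1, 0, 0))


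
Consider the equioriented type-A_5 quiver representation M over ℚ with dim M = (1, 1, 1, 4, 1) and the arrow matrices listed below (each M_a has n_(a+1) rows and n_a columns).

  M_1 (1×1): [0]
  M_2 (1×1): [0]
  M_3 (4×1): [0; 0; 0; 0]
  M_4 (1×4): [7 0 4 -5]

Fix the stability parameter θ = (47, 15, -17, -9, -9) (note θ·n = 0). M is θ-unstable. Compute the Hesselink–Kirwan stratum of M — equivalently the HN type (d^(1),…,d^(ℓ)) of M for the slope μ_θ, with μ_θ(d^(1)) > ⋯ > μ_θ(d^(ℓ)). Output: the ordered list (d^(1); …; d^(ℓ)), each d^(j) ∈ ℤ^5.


Interval decomposition of M: I[1,1], I[2,2], I[3,3], I[4,4]^3, I[4,5].
HN type (ℓ=4): μ^(1)=47; μ^(2)=15; μ^(3)=-9; μ^(4)=-17

((1, 0, 0, 0, 0); (0, 1, 0, 0, 0); (0, 0, 0, 4, 1); (0, 0, 1, 0, 0))


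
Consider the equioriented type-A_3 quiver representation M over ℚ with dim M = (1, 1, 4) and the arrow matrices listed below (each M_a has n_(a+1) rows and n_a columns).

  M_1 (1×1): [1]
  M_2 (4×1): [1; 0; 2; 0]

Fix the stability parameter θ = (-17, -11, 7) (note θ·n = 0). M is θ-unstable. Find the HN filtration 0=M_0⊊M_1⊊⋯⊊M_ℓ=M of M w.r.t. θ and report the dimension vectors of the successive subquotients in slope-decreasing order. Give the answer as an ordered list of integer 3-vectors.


Interval decomposition of M: I[1,3], I[3,3]^3.
HN type (ℓ=3): μ^(1)=7; μ^(2)=-11; μ^(3)=-17

((0, 0, 4); (0, 1, 0); (1, 0, 0))


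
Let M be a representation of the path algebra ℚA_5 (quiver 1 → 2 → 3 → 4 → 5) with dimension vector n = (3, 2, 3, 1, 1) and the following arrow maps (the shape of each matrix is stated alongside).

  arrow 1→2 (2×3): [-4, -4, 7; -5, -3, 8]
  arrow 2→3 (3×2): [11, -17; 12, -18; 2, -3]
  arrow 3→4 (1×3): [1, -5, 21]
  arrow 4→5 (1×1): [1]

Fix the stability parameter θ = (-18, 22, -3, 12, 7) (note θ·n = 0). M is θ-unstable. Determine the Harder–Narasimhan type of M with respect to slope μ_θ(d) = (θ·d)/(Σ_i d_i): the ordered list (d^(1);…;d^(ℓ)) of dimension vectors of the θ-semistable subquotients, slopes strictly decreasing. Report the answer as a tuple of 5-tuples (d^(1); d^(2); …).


Via rank(M_{q-1}∘⋯∘M_p): M ≅ I[1,1], I[1,3], I[1,5], I[3,3].
μ_θ-semistable layers: μ^(1)=19/2; μ^(2)=-3; μ^(3)=-18

((0, 2, 2, 1, 1); (0, 0, 1, 0, 0); (3, 0, 0, 0, 0))


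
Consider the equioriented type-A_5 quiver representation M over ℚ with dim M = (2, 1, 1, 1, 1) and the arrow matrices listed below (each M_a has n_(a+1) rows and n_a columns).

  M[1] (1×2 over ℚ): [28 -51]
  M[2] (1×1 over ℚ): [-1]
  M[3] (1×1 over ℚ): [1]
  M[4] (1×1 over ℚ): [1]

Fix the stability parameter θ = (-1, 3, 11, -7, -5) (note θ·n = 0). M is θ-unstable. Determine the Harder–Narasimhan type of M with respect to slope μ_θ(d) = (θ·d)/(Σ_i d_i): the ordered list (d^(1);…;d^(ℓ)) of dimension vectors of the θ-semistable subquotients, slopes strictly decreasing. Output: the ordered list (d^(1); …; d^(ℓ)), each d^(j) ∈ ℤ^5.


Interval decomposition of M: I[1,1], I[1,5].
HN type (ℓ=2): μ^(1)=1/2; μ^(2)=-1

((0, 1, 1, 1, 1); (2, 0, 0, 0, 0))


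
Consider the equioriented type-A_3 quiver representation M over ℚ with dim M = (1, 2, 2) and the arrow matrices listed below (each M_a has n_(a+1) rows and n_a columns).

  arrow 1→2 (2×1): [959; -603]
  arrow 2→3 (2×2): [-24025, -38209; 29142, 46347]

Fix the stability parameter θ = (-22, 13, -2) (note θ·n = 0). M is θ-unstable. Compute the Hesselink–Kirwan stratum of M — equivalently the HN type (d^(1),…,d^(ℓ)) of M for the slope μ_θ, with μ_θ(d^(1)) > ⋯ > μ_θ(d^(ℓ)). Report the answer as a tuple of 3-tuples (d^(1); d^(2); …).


Via rank(M_{q-1}∘⋯∘M_p): M ≅ I[1,3], I[2,3].
μ_θ-semistable layers: μ^(1)=11/2; μ^(2)=-22

((0, 2, 2); (1, 0, 0))


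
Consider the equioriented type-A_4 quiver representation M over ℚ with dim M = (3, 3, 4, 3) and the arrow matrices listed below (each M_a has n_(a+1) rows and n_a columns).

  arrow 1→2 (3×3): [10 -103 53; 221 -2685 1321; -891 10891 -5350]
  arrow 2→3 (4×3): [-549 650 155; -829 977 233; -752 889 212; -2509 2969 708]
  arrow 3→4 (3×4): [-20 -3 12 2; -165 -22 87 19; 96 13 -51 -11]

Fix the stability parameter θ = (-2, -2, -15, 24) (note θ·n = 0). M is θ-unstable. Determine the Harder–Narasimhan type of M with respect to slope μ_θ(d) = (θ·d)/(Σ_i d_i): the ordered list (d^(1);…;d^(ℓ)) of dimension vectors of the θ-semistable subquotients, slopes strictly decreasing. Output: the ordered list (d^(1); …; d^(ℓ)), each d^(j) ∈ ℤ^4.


Via rank(M_{q-1}∘⋯∘M_p): M ≅ I[1,4]^3, I[3,3].
μ_θ-semistable layers: μ^(1)=24; μ^(2)=-19/3; μ^(3)=-15

((0, 0, 0, 3); (3, 3, 3, 0); (0, 0, 1, 0))


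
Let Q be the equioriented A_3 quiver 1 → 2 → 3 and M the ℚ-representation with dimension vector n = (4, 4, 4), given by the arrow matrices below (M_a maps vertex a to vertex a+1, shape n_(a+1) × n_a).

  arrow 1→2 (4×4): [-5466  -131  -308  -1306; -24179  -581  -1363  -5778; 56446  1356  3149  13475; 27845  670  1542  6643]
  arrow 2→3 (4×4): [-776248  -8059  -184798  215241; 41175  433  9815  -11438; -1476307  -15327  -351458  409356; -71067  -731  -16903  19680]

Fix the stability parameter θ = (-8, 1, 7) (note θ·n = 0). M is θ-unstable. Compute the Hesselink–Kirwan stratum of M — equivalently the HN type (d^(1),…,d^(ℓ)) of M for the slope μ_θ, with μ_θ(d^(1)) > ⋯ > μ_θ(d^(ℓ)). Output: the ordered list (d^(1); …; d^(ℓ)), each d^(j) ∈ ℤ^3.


Via rank(M_{q-1}∘⋯∘M_p): M ≅ I[1,1], I[1,3]^3, I[2,2], I[3,3].
μ_θ-semistable layers: μ^(1)=7; μ^(2)=1; μ^(3)=-8

((0, 0, 4); (0, 4, 0); (4, 0, 0))


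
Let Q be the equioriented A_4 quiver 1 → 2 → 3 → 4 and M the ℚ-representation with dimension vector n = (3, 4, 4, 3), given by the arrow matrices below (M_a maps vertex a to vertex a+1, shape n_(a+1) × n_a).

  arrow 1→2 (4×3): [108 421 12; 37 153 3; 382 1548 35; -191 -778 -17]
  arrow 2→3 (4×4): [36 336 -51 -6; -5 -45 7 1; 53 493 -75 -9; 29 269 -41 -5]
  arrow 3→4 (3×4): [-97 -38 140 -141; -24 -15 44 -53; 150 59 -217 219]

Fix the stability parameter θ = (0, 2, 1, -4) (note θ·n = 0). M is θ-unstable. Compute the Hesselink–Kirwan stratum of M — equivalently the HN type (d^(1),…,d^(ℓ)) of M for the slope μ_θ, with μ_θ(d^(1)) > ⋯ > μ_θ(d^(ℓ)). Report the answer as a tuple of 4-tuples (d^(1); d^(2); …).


Interval decomposition of M: I[1,2], I[1,4]^2, I[2,2], I[3,3], I[3,4].
HN type (ℓ=5): μ^(1)=2; μ^(2)=1; μ^(3)=0; μ^(4)=-1/4; μ^(5)=-3/2

((0, 2, 0, 0); (0, 0, 1, 0); (1, 0, 0, 0); (2, 2, 2, 2); (0, 0, 1, 1))


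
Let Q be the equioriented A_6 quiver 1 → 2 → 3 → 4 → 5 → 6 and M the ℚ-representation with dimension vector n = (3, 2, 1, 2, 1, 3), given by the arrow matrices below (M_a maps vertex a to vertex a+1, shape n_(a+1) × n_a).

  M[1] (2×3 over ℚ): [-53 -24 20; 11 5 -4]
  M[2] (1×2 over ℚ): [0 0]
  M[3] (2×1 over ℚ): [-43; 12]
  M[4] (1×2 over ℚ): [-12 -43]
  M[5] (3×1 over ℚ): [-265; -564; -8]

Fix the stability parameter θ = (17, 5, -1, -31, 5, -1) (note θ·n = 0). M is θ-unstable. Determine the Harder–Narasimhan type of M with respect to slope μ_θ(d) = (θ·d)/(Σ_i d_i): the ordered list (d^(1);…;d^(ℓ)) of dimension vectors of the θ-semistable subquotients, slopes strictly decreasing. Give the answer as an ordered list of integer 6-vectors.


Via rank(M_{q-1}∘⋯∘M_p): M ≅ I[1,1], I[1,2]^2, I[3,4], I[4,6], I[6,6]^2.
μ_θ-semistable layers: μ^(1)=17; μ^(2)=11; μ^(3)=2; μ^(4)=-1; μ^(5)=-16; μ^(6)=-31

((1, 0, 0, 0, 0, 0); (2, 2, 0, 0, 0, 0); (0, 0, 0, 0, 1, 1); (0, 0, 0, 0, 0, 2); (0, 0, 1, 1, 0, 0); (0, 0, 0, 1, 0, 0))


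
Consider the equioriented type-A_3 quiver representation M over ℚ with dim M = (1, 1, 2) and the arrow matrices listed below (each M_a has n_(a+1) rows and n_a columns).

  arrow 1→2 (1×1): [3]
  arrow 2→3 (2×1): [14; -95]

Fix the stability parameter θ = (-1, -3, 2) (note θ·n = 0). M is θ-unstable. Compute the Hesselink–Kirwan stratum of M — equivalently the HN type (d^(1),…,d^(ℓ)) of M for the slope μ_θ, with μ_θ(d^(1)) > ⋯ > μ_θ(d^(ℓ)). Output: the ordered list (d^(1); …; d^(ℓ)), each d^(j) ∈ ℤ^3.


Via rank(M_{q-1}∘⋯∘M_p): M ≅ I[1,3], I[3,3].
μ_θ-semistable layers: μ^(1)=2; μ^(2)=-2

((0, 0, 2); (1, 1, 0))


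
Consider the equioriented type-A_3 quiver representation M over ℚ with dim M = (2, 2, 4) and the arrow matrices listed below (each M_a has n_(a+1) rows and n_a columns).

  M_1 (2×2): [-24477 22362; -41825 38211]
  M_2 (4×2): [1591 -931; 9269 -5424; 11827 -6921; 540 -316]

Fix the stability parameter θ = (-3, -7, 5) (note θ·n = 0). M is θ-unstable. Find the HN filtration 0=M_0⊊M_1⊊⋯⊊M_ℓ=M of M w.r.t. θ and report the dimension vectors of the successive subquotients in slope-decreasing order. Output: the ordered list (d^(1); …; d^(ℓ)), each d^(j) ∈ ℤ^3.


Barcode: M ≅ I[1,3]^2, I[3,3]^2. HN layers by μ_θ (2 steps, strictly decreasing):
  μ^(1)=5; μ^(2)=-5

((0, 0, 4); (2, 2, 0))


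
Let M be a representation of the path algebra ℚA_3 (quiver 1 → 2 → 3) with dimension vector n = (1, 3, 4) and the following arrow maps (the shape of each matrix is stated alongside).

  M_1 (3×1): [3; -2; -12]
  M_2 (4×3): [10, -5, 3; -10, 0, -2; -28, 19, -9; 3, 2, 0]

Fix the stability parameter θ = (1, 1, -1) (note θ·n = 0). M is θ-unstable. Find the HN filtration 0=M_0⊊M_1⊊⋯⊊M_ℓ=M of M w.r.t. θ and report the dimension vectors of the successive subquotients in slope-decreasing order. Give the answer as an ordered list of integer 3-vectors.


Interval decomposition of M: I[1,3], I[2,3]^2, I[3,3].
HN type (ℓ=3): μ^(1)=1/3; μ^(2)=0; μ^(3)=-1

((1, 1, 1); (0, 2, 2); (0, 0, 1))


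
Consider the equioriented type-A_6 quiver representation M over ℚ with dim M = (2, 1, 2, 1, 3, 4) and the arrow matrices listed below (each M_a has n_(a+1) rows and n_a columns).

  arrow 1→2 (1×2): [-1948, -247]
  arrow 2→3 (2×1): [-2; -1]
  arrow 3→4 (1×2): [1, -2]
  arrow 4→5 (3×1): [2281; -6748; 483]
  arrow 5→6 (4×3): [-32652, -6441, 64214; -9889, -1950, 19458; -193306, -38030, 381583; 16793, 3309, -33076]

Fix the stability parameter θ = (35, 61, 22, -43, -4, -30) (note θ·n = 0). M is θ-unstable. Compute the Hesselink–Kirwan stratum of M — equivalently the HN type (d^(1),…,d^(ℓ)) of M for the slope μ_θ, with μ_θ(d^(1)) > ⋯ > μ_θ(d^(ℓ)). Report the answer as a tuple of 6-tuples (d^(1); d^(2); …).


Barcode: M ≅ I[1,1], I[1,3], I[3,6], I[5,6]^2, I[6,6]. HN layers by μ_θ (5 steps, strictly decreasing):
  μ^(1)=83/2; μ^(2)=35; μ^(3)=-55/4; μ^(4)=-17; μ^(5)=-30

((0, 1, 1, 0, 0, 0); (2, 0, 0, 0, 0, 0); (0, 0, 1, 1, 1, 1); (0, 0, 0, 0, 2, 2); (0, 0, 0, 0, 0, 1))
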